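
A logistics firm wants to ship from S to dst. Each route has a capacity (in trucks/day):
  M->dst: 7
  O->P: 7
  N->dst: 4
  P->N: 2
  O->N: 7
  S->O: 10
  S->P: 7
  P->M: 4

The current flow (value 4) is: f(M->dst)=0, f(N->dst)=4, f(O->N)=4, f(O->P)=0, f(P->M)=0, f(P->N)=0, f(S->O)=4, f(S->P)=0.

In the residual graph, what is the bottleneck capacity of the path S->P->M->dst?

Residual capacities along the path: S->P: 7, P->M: 4, M->dst: 7.
Minimum is 4.

4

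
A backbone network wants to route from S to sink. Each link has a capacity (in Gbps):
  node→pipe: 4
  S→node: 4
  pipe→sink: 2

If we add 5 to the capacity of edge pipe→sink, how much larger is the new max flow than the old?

2

Original max flow = 2.
After raising cap(pipe→sink), augmenting paths through that edge carry 2 more units.
New max flow = 4. Increase = 2.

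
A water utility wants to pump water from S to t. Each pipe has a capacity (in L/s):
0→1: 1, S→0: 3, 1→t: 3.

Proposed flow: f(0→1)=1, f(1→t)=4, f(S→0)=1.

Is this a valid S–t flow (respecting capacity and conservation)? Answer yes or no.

Capacity violated on 1→t: flow 4 > capacity 3.

No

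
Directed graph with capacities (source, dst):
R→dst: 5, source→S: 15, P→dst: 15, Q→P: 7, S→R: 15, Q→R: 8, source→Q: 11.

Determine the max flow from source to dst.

12

Augment source→S→R→dst: bottleneck 5. Total 5.
Augment source→Q→P→dst: bottleneck 7. Total 12.
No augmenting path remains in the residual graph.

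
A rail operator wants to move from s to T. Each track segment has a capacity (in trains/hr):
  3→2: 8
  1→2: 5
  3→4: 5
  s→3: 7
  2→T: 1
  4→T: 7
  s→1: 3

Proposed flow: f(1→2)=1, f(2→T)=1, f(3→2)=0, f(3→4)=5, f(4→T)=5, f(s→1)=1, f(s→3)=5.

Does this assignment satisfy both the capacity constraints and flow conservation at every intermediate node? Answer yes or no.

Every edge has 0 ≤ f(e) ≤ cap(e).
At each intermediate node, inflow equals outflow.

Yes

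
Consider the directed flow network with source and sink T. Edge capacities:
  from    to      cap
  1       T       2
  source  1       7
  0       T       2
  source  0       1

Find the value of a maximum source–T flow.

3

Augment source→0→T: bottleneck 1. Total 1.
Augment source→1→T: bottleneck 2. Total 3.
No augmenting path remains in the residual graph.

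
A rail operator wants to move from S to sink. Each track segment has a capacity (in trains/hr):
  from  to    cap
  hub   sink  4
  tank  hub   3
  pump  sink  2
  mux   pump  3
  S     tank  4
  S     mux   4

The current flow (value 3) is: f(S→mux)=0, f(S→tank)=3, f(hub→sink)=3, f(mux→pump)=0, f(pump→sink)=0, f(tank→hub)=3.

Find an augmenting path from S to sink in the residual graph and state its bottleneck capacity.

S→mux→pump→sink, bottleneck 2

Residual along S→mux→pump→sink: S→mux: 4, mux→pump: 3, pump→sink: 2.
Bottleneck = min = 2.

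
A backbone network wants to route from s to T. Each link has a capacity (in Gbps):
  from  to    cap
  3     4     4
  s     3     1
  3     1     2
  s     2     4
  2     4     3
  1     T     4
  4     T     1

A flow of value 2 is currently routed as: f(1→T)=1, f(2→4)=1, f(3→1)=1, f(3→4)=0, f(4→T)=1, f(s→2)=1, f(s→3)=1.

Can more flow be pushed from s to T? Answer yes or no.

No

Residual reachable from s: {2, 4, s}; T is not reachable.
Saturated cut: s→3, 4→T with total capacity 2 = current flow value. Flow is maximum.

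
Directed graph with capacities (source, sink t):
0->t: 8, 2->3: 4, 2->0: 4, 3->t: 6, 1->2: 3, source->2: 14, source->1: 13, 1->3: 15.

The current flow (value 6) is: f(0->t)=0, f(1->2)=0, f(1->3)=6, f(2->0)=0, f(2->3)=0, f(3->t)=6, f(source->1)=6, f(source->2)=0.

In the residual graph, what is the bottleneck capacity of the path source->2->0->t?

4

Residual capacities along the path: source->2: 14, 2->0: 4, 0->t: 8.
Minimum is 4.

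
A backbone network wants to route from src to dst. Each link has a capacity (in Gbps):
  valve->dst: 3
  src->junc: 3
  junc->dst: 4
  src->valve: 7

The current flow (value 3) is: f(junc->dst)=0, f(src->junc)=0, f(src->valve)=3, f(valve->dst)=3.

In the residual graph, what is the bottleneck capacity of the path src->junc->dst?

Residual capacities along the path: src->junc: 3, junc->dst: 4.
Minimum is 3.

3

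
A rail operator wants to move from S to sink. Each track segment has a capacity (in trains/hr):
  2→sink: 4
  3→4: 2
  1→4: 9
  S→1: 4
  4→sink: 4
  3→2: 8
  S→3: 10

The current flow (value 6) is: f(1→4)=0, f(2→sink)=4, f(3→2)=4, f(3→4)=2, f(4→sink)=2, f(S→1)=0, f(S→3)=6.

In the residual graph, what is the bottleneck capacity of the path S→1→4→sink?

2

Residual capacities along the path: S→1: 4, 1→4: 9, 4→sink: 2.
Minimum is 2.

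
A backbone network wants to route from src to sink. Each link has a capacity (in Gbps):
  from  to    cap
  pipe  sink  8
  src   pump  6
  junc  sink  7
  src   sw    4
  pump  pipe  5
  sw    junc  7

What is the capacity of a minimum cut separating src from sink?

9

Max flow = 9 (via 2 augmenting paths).
In the residual at optimum, the set reachable from src is {pump, src}.
Cut edges: pump->pipe (cap 5), src->sw (cap 4). Sum = 9.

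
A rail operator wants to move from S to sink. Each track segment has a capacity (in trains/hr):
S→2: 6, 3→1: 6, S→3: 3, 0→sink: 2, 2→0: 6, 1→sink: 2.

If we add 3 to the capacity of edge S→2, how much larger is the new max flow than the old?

0

Original max flow = 4.
Edge S→2 does not cross the min cut (source side {0, 1, 2, 3, S}), so extra capacity there cannot help.
New max flow = 4. Increase = 0.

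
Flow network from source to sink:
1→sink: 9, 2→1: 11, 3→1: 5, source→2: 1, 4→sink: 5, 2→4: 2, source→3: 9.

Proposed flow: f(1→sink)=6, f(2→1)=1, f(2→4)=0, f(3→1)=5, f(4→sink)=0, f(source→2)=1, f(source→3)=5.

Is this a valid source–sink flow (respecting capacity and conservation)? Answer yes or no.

Yes

Every edge has 0 ≤ f(e) ≤ cap(e).
At each intermediate node, inflow equals outflow.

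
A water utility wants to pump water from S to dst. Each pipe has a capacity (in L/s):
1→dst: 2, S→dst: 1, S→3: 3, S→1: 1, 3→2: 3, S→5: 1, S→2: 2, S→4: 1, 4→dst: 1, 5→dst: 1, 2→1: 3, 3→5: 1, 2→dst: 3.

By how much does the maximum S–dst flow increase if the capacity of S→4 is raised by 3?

0

Original max flow = 8.
Even with extra capacity on S→4, another cut of capacity 8 remains binding.
New max flow = 8. Increase = 0.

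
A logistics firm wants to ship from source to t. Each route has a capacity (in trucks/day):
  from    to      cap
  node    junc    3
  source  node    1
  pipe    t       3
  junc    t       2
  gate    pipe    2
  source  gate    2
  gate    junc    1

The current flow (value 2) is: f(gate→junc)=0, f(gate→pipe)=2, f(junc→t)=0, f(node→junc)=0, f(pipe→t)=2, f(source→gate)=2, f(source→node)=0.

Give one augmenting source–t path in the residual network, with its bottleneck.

source→node→junc→t, bottleneck 1

Residual along source→node→junc→t: source→node: 1, node→junc: 3, junc→t: 2.
Bottleneck = min = 1.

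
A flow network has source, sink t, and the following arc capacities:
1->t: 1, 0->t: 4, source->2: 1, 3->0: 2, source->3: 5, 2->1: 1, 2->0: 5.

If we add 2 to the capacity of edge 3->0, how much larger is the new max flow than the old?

2

Original max flow = 3.
After raising cap(3->0), augmenting paths through that edge carry 2 more units.
New max flow = 5. Increase = 2.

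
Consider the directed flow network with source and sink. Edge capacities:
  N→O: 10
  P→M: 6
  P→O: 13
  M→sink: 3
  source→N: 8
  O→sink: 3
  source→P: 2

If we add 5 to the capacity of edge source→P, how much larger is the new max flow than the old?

1

Original max flow = 5.
After raising cap(source→P), augmenting paths through that edge carry 1 more unit.
New max flow = 6. Increase = 1.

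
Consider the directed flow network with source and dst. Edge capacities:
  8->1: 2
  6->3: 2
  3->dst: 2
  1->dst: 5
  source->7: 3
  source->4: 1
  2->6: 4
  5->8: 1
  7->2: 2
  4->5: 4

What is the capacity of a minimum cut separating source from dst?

3

Max flow = 3 (via 2 augmenting paths).
In the residual at optimum, the set reachable from source is {7, source}.
Cut edges: 7->2 (cap 2), source->4 (cap 1). Sum = 3.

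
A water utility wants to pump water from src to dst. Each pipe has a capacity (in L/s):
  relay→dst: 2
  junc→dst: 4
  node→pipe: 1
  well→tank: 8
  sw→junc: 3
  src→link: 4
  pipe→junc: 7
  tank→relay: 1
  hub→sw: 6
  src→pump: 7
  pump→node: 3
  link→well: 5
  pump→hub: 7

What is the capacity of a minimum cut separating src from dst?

5

Max flow = 5 (via 3 augmenting paths).
In the residual at optimum, the set reachable from src is {hub, link, node, pump, src, sw, tank, well}.
Cut edges: tank→relay (cap 1), node→pipe (cap 1), sw→junc (cap 3). Sum = 5.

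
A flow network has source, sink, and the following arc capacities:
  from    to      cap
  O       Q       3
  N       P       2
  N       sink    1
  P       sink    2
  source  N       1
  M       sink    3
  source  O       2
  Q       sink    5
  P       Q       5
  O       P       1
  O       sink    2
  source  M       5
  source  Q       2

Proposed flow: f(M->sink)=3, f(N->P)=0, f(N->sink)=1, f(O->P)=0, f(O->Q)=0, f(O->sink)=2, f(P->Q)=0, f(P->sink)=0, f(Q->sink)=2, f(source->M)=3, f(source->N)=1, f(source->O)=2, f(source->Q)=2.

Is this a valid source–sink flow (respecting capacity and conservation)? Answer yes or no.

Every edge has 0 ≤ f(e) ≤ cap(e).
At each intermediate node, inflow equals outflow.

Yes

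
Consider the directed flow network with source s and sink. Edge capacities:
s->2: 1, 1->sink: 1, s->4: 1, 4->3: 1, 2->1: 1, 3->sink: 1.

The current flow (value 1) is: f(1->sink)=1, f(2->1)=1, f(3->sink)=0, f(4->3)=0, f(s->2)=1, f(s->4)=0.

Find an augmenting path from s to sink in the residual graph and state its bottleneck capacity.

s->4->3->sink, bottleneck 1

Residual along s->4->3->sink: s->4: 1, 4->3: 1, 3->sink: 1.
Bottleneck = min = 1.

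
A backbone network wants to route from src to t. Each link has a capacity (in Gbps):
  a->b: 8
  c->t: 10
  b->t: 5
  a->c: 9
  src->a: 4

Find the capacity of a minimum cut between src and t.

4

Max flow = 4 (via 1 augmenting path).
In the residual at optimum, the set reachable from src is {src}.
Cut edges: src->a (cap 4). Sum = 4.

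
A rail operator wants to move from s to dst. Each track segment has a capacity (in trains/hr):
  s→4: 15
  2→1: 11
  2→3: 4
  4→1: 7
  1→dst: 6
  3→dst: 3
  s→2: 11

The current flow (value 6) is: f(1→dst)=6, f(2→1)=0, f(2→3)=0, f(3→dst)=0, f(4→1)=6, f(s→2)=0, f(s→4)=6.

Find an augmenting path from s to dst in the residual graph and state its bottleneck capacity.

s→2→3→dst, bottleneck 3

Residual along s→2→3→dst: s→2: 11, 2→3: 4, 3→dst: 3.
Bottleneck = min = 3.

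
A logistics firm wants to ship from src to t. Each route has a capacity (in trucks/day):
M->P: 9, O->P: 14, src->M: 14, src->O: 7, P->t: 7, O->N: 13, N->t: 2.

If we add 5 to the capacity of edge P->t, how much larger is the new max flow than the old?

Original max flow = 9.
After raising cap(P->t), augmenting paths through that edge carry 5 more units.
New max flow = 14. Increase = 5.

5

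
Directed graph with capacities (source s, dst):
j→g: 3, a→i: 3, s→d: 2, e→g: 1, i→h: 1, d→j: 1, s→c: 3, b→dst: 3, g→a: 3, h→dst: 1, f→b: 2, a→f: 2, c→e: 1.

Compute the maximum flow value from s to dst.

2

Augment s→d→j→g→a→f→b→dst: bottleneck 1. Total 1.
Augment s→c→e→g→a→f→b→dst: bottleneck 1. Total 2.
No augmenting path remains in the residual graph.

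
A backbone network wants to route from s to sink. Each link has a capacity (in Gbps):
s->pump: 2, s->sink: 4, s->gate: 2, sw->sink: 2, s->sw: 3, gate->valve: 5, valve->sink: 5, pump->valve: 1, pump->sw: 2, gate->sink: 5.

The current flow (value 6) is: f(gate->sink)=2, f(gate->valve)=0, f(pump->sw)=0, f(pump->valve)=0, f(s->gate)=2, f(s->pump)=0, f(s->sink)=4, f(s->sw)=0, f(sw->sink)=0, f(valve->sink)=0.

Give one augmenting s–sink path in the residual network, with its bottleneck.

s->sw->sink, bottleneck 2

Residual along s->sw->sink: s->sw: 3, sw->sink: 2.
Bottleneck = min = 2.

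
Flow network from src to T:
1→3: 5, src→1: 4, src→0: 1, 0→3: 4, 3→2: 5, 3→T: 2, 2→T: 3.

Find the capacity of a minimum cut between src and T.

Max flow = 5 (via 3 augmenting paths).
In the residual at optimum, the set reachable from src is {src}.
Cut edges: src→1 (cap 4), src→0 (cap 1). Sum = 5.

5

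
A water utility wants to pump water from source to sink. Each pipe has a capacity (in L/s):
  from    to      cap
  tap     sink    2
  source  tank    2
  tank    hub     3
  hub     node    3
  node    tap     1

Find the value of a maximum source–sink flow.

Augment source→tank→hub→node→tap→sink: bottleneck 1. Total 1.
No augmenting path remains in the residual graph.

1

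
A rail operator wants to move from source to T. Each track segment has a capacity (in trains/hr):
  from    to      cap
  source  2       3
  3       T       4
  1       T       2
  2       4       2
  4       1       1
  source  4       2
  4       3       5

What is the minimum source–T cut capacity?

Max flow = 4 (via 3 augmenting paths).
In the residual at optimum, the set reachable from source is {2, source}.
Cut edges: source→4 (cap 2), 2→4 (cap 2). Sum = 4.

4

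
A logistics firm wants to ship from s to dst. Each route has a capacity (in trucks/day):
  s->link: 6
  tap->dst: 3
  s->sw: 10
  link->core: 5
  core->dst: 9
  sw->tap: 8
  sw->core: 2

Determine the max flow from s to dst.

Augment s->sw->tap->dst: bottleneck 3. Total 3.
Augment s->sw->core->dst: bottleneck 2. Total 5.
Augment s->link->core->dst: bottleneck 5. Total 10.
No augmenting path remains in the residual graph.

10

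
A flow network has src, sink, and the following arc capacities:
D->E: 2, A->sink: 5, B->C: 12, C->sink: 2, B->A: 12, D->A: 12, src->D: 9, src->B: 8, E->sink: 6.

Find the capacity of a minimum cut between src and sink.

9

Max flow = 9 (via 3 augmenting paths).
In the residual at optimum, the set reachable from src is {A, B, C, D, src}.
Cut edges: D->E (cap 2), C->sink (cap 2), A->sink (cap 5). Sum = 9.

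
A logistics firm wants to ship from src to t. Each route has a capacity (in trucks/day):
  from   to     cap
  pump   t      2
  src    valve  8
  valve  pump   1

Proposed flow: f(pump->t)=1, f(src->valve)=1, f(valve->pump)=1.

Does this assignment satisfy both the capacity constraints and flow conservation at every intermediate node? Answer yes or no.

Every edge has 0 ≤ f(e) ≤ cap(e).
At each intermediate node, inflow equals outflow.

Yes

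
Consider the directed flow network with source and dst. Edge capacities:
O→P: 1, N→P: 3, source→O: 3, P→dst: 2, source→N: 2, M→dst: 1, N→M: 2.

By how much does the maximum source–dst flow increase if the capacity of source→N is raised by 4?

0

Original max flow = 3.
Even with extra capacity on source→N, another cut of capacity 3 remains binding.
New max flow = 3. Increase = 0.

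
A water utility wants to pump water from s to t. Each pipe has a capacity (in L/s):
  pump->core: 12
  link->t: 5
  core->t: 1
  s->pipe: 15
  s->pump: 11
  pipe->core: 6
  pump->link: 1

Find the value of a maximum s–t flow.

Augment s->pipe->core->t: bottleneck 1. Total 1.
Augment s->pump->link->t: bottleneck 1. Total 2.
No augmenting path remains in the residual graph.

2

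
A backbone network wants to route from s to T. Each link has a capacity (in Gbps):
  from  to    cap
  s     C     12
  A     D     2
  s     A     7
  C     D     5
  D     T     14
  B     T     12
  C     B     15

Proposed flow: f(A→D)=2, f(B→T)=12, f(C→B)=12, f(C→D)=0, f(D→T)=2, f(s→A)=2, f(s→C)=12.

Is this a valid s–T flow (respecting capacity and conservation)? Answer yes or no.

Every edge has 0 ≤ f(e) ≤ cap(e).
At each intermediate node, inflow equals outflow.

Yes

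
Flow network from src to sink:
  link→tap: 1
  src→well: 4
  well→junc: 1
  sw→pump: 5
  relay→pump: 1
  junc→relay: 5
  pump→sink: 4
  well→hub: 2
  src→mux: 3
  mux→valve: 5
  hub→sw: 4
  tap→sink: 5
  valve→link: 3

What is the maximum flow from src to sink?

4

Augment src→mux→valve→link→tap→sink: bottleneck 1. Total 1.
Augment src→well→junc→relay→pump→sink: bottleneck 1. Total 2.
Augment src→well→hub→sw→pump→sink: bottleneck 2. Total 4.
No augmenting path remains in the residual graph.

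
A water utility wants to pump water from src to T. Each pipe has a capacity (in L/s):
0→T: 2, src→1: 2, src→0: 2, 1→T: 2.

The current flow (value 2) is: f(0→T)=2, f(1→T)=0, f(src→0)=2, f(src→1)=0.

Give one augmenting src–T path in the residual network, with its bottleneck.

src→1→T, bottleneck 2

Residual along src→1→T: src→1: 2, 1→T: 2.
Bottleneck = min = 2.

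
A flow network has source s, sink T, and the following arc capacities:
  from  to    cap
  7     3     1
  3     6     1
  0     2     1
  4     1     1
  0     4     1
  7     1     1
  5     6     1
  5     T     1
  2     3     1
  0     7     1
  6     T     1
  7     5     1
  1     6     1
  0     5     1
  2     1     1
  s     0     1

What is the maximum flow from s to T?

1

Augment s→0→5→T: bottleneck 1. Total 1.
No augmenting path remains in the residual graph.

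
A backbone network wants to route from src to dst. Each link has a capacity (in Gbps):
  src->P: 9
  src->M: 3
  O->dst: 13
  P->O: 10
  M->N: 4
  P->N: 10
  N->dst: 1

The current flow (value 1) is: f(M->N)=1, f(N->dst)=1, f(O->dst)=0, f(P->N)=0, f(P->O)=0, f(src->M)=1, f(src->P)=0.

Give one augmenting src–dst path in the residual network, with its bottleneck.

Residual along src->P->O->dst: src->P: 9, P->O: 10, O->dst: 13.
Bottleneck = min = 9.

src->P->O->dst, bottleneck 9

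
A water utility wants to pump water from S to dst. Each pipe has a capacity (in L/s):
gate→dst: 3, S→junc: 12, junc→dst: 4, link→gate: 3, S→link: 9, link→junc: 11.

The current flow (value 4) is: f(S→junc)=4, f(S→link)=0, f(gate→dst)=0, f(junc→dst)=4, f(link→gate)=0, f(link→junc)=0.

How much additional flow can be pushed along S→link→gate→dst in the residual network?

Residual capacities along the path: S→link: 9, link→gate: 3, gate→dst: 3.
Minimum is 3.

3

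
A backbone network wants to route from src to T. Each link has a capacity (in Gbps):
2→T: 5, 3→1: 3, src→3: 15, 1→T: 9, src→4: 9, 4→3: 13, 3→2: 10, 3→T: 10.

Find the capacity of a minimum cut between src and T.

18

Max flow = 18 (via 3 augmenting paths).
In the residual at optimum, the set reachable from src is {2, 3, 4, src}.
Cut edges: 3→1 (cap 3), 3→T (cap 10), 2→T (cap 5). Sum = 18.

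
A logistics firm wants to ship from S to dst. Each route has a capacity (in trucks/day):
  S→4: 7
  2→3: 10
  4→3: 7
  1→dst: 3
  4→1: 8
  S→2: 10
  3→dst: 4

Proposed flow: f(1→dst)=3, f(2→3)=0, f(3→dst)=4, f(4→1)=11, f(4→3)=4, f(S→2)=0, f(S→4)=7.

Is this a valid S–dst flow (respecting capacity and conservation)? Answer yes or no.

Capacity violated on 4→1: flow 11 > capacity 8.

No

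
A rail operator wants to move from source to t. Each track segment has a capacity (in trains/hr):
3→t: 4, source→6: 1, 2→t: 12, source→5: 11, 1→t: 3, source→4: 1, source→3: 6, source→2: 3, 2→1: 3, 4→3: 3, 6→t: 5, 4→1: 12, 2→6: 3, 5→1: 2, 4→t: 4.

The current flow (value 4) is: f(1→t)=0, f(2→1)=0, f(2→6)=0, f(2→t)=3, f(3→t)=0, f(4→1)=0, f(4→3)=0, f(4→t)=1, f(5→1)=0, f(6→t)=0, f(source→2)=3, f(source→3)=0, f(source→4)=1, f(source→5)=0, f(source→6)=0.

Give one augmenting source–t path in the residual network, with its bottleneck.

source→6→t, bottleneck 1

Residual along source→6→t: source→6: 1, 6→t: 5.
Bottleneck = min = 1.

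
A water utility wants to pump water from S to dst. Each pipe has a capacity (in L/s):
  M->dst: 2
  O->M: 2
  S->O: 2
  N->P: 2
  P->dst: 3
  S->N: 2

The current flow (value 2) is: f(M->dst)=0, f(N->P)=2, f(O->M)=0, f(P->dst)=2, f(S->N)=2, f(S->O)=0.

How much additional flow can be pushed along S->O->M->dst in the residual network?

2

Residual capacities along the path: S->O: 2, O->M: 2, M->dst: 2.
Minimum is 2.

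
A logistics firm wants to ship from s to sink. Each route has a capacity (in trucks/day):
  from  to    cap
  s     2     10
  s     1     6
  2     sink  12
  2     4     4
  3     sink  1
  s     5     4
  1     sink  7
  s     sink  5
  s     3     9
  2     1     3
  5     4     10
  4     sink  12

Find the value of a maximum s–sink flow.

Augment s->sink: bottleneck 5. Total 5.
Augment s->2->sink: bottleneck 10. Total 15.
Augment s->1->sink: bottleneck 6. Total 21.
Augment s->3->sink: bottleneck 1. Total 22.
Augment s->5->4->sink: bottleneck 4. Total 26.
No augmenting path remains in the residual graph.

26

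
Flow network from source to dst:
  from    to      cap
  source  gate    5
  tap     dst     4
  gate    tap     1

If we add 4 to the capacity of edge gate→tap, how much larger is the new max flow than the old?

Original max flow = 1.
After raising cap(gate→tap), augmenting paths through that edge carry 3 more units.
New max flow = 4. Increase = 3.

3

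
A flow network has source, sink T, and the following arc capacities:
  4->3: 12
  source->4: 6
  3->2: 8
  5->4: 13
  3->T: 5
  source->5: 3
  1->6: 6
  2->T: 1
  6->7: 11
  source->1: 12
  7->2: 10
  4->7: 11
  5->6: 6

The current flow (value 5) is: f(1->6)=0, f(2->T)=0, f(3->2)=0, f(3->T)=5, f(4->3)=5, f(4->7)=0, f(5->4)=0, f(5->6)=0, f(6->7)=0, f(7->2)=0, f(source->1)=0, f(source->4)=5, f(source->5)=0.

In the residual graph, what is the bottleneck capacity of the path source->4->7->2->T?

Residual capacities along the path: source->4: 1, 4->7: 11, 7->2: 10, 2->T: 1.
Minimum is 1.

1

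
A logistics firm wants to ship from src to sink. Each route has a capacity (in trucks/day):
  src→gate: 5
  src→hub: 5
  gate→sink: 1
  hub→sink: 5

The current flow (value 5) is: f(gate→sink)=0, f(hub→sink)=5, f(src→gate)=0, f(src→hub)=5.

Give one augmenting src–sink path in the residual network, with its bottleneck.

Residual along src→gate→sink: src→gate: 5, gate→sink: 1.
Bottleneck = min = 1.

src→gate→sink, bottleneck 1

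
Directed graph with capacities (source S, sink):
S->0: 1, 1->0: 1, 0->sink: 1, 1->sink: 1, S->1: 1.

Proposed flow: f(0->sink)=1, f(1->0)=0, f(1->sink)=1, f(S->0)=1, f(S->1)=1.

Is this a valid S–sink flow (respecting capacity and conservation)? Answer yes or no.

Yes

Every edge has 0 ≤ f(e) ≤ cap(e).
At each intermediate node, inflow equals outflow.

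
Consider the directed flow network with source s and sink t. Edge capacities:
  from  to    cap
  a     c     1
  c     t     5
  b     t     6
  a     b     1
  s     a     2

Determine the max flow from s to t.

2

Augment s→a→c→t: bottleneck 1. Total 1.
Augment s→a→b→t: bottleneck 1. Total 2.
No augmenting path remains in the residual graph.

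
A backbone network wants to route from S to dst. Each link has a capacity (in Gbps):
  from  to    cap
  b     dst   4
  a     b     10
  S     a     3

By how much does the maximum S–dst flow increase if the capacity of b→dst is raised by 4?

Original max flow = 3.
Edge b→dst does not cross the min cut (source side {S}), so extra capacity there cannot help.
New max flow = 3. Increase = 0.

0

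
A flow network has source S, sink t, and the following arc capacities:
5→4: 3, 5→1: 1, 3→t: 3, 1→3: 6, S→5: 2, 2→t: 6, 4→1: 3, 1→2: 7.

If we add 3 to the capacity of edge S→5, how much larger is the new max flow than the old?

2

Original max flow = 2.
After raising cap(S→5), augmenting paths through that edge carry 2 more units.
New max flow = 4. Increase = 2.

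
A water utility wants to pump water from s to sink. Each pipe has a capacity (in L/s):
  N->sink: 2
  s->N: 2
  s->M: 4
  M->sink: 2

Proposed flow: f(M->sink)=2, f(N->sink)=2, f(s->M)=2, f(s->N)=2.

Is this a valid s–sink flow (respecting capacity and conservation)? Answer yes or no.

Yes

Every edge has 0 ≤ f(e) ≤ cap(e).
At each intermediate node, inflow equals outflow.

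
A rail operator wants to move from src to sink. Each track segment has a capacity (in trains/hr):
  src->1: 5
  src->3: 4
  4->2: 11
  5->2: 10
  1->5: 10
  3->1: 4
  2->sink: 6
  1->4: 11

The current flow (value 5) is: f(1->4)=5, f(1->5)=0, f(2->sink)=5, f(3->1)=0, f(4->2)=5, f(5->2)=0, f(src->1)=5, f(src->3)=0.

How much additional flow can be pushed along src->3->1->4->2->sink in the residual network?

Residual capacities along the path: src->3: 4, 3->1: 4, 1->4: 6, 4->2: 6, 2->sink: 1.
Minimum is 1.

1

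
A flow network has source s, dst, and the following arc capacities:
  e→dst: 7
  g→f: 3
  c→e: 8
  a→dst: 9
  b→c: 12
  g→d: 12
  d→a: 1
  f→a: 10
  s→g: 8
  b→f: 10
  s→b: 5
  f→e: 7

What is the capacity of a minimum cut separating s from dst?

Max flow = 9 (via 4 augmenting paths).
In the residual at optimum, the set reachable from s is {d, g, s}.
Cut edges: s→b (cap 5), g→f (cap 3), d→a (cap 1). Sum = 9.

9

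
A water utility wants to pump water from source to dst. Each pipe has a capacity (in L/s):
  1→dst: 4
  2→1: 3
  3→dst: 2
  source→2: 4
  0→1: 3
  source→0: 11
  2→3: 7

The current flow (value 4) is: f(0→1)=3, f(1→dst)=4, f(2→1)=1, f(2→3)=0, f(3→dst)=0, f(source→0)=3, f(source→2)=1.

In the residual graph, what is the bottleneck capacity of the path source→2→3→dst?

Residual capacities along the path: source→2: 3, 2→3: 7, 3→dst: 2.
Minimum is 2.

2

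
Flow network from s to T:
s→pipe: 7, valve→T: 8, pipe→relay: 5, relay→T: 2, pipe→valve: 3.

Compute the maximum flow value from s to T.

5

Augment s→pipe→valve→T: bottleneck 3. Total 3.
Augment s→pipe→relay→T: bottleneck 2. Total 5.
No augmenting path remains in the residual graph.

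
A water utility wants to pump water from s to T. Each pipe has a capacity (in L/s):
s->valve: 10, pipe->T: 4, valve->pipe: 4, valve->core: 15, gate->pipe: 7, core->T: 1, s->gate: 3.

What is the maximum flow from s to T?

Augment s->gate->pipe->T: bottleneck 3. Total 3.
Augment s->valve->pipe->T: bottleneck 1. Total 4.
Augment s->valve->core->T: bottleneck 1. Total 5.
No augmenting path remains in the residual graph.

5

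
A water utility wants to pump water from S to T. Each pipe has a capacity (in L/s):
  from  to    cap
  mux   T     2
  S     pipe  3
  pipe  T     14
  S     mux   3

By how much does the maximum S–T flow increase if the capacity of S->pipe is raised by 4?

4

Original max flow = 5.
After raising cap(S->pipe), augmenting paths through that edge carry 4 more units.
New max flow = 9. Increase = 4.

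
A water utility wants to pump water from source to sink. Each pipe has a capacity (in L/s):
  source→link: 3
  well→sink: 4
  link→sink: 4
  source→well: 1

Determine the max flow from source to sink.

Augment source→link→sink: bottleneck 3. Total 3.
Augment source→well→sink: bottleneck 1. Total 4.
No augmenting path remains in the residual graph.

4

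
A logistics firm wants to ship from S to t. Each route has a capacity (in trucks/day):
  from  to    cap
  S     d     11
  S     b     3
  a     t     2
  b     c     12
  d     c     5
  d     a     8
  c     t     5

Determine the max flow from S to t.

Augment S->d->a->t: bottleneck 2. Total 2.
Augment S->d->c->t: bottleneck 5. Total 7.
No augmenting path remains in the residual graph.

7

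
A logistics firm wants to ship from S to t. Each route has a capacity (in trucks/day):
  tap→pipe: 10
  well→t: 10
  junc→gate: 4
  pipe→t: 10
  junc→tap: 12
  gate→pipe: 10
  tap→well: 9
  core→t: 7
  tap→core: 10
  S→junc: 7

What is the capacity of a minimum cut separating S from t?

7

Max flow = 7 (via 1 augmenting path).
In the residual at optimum, the set reachable from S is {S}.
Cut edges: S→junc (cap 7). Sum = 7.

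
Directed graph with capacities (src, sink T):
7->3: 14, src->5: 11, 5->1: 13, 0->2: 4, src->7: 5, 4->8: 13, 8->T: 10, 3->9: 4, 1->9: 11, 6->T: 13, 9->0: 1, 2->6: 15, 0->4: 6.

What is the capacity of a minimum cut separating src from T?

Max flow = 1 (via 1 augmenting path).
In the residual at optimum, the set reachable from src is {1, 3, 5, 7, 9, src}.
Cut edges: 9->0 (cap 1). Sum = 1.

1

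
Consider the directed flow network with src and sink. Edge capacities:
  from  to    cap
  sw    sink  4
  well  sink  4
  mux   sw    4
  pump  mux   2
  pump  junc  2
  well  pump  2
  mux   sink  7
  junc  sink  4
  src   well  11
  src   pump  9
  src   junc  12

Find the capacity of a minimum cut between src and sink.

Max flow = 10 (via 3 augmenting paths).
In the residual at optimum, the set reachable from src is {junc, pump, src, well}.
Cut edges: well->sink (cap 4), pump->mux (cap 2), junc->sink (cap 4). Sum = 10.

10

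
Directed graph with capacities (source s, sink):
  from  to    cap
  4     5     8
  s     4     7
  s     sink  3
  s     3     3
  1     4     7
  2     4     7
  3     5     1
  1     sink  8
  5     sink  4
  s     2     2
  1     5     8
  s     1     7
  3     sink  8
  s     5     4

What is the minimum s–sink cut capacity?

17

Max flow = 17 (via 4 augmenting paths).
In the residual at optimum, the set reachable from s is {2, 4, 5, s}.
Cut edges: s->1 (cap 7), s->3 (cap 3), s->sink (cap 3), 5->sink (cap 4). Sum = 17.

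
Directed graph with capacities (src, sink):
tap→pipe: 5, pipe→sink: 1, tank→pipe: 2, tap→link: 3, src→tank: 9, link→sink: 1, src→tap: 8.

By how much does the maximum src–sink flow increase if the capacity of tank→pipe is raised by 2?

Original max flow = 2.
Edge tank→pipe does not cross the min cut (source side {link, pipe, src, tank, tap}), so extra capacity there cannot help.
New max flow = 2. Increase = 0.

0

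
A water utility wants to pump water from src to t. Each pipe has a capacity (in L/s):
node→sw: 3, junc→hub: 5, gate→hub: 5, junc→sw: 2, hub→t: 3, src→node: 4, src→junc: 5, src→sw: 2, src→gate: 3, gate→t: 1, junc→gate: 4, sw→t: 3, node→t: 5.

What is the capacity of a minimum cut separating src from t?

11

Max flow = 11 (via 5 augmenting paths).
In the residual at optimum, the set reachable from src is {gate, hub, junc, src, sw}.
Cut edges: src→node (cap 4), gate→t (cap 1), sw→t (cap 3), hub→t (cap 3). Sum = 11.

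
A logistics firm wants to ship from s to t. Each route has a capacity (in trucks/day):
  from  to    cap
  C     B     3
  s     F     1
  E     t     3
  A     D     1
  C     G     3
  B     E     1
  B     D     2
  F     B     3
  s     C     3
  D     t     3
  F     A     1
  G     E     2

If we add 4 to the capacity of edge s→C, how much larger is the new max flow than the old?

Original max flow = 4.
After raising cap(s→C), augmenting paths through that edge carry 2 more units.
New max flow = 6. Increase = 2.

2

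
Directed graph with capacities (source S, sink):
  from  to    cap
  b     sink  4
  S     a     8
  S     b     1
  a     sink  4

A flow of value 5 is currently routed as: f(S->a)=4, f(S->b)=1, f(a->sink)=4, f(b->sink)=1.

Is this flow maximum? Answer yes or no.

Yes

Residual reachable from S: {S, a}; sink is not reachable.
Saturated cut: S->b, a->sink with total capacity 5 = current flow value. Flow is maximum.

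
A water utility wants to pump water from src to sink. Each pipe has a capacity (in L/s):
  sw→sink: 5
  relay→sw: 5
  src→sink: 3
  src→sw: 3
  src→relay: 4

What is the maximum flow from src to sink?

Augment src→sink: bottleneck 3. Total 3.
Augment src→sw→sink: bottleneck 3. Total 6.
Augment src→relay→sw→sink: bottleneck 2. Total 8.
No augmenting path remains in the residual graph.

8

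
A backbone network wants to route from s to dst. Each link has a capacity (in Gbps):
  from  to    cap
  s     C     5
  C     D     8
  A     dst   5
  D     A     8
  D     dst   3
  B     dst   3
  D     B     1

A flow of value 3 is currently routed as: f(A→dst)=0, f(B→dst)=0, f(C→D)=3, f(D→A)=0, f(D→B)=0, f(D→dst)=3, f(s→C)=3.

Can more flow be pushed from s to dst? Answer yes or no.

Yes

Residual path s→C→D→A→dst has bottleneck 2 > 0.
Pushing 2 along it raises the flow to 5, so the given flow is not maximum.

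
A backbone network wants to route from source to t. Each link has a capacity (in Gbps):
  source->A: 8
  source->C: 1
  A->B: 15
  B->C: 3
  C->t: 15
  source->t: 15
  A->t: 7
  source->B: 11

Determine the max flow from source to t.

Augment source->t: bottleneck 15. Total 15.
Augment source->A->t: bottleneck 7. Total 22.
Augment source->C->t: bottleneck 1. Total 23.
Augment source->B->C->t: bottleneck 3. Total 26.
No augmenting path remains in the residual graph.

26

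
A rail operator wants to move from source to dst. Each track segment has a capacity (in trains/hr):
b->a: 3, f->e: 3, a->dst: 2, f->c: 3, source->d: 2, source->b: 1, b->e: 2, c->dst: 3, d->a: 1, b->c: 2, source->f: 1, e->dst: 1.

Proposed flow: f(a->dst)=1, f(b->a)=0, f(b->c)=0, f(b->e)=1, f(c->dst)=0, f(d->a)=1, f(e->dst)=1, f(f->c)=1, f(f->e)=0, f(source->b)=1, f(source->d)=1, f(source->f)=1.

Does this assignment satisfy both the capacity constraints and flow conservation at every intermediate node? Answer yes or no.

No

Conservation fails at c: inflow 1 ≠ outflow 0.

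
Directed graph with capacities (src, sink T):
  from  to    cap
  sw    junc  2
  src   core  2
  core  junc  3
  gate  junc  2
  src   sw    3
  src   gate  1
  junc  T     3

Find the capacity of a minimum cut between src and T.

3

Max flow = 3 (via 2 augmenting paths).
In the residual at optimum, the set reachable from src is {core, gate, junc, src, sw}.
Cut edges: junc→T (cap 3). Sum = 3.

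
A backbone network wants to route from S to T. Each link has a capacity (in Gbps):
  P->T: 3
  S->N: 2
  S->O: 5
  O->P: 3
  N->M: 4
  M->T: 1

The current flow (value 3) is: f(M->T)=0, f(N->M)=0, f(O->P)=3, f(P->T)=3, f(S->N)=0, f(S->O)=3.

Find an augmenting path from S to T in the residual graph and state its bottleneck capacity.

S->N->M->T, bottleneck 1

Residual along S->N->M->T: S->N: 2, N->M: 4, M->T: 1.
Bottleneck = min = 1.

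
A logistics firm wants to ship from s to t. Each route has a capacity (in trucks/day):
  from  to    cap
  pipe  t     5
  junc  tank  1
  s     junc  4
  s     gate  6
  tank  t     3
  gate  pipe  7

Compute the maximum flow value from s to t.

6

Augment s→gate→pipe→t: bottleneck 5. Total 5.
Augment s→junc→tank→t: bottleneck 1. Total 6.
No augmenting path remains in the residual graph.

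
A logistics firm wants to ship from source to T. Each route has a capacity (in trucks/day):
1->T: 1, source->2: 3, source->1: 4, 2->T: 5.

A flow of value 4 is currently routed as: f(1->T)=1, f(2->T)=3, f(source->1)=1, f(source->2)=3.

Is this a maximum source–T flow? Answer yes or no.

Residual reachable from source: {1, source}; T is not reachable.
Saturated cut: source->2, 1->T with total capacity 4 = current flow value. Flow is maximum.

Yes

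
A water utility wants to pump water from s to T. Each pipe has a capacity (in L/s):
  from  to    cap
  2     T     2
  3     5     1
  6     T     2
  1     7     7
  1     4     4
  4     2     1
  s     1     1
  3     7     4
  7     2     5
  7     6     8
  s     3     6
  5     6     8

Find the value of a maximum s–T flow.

4

Augment s->3->5->6->T: bottleneck 1. Total 1.
Augment s->3->7->6->T: bottleneck 1. Total 2.
Augment s->3->7->2->T: bottleneck 2. Total 4.
No augmenting path remains in the residual graph.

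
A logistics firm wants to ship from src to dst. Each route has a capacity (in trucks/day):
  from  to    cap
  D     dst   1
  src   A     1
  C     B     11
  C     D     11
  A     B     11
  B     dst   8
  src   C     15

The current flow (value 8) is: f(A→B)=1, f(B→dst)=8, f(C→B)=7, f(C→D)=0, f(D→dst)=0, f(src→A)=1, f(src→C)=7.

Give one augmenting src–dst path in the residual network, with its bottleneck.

src→C→D→dst, bottleneck 1

Residual along src→C→D→dst: src→C: 8, C→D: 11, D→dst: 1.
Bottleneck = min = 1.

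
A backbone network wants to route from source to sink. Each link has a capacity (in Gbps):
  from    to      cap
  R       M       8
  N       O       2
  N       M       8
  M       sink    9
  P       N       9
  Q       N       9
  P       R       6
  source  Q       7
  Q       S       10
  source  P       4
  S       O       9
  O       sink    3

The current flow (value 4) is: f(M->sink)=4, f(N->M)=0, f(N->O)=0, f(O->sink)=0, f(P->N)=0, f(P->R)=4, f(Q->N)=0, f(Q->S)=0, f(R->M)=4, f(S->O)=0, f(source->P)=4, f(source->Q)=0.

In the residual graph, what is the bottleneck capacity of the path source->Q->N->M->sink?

5

Residual capacities along the path: source->Q: 7, Q->N: 9, N->M: 8, M->sink: 5.
Minimum is 5.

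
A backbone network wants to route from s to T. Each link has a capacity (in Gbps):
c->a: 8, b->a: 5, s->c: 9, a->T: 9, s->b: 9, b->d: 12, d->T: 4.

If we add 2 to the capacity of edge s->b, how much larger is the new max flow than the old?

Original max flow = 13.
Edge s->b does not cross the min cut (source side {a, b, c, d, s}), so extra capacity there cannot help.
New max flow = 13. Increase = 0.

0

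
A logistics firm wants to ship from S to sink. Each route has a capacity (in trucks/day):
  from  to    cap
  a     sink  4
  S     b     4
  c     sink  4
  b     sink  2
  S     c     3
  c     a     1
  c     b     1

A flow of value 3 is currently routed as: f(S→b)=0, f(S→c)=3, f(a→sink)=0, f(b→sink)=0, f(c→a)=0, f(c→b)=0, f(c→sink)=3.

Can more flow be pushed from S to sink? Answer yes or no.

Yes

Residual path S→b→sink has bottleneck 2 > 0.
Pushing 2 along it raises the flow to 5, so the given flow is not maximum.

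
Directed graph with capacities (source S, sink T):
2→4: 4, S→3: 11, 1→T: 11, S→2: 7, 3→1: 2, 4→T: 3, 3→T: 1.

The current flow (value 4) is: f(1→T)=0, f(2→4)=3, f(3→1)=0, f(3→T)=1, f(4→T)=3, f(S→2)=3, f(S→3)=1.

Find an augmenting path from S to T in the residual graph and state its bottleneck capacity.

S→3→1→T, bottleneck 2

Residual along S→3→1→T: S→3: 10, 3→1: 2, 1→T: 11.
Bottleneck = min = 2.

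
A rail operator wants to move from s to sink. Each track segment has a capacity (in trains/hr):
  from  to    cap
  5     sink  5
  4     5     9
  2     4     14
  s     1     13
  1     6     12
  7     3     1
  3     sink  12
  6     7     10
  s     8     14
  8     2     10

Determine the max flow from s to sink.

6

Augment s->8->2->4->5->sink: bottleneck 5. Total 5.
Augment s->1->6->7->3->sink: bottleneck 1. Total 6.
No augmenting path remains in the residual graph.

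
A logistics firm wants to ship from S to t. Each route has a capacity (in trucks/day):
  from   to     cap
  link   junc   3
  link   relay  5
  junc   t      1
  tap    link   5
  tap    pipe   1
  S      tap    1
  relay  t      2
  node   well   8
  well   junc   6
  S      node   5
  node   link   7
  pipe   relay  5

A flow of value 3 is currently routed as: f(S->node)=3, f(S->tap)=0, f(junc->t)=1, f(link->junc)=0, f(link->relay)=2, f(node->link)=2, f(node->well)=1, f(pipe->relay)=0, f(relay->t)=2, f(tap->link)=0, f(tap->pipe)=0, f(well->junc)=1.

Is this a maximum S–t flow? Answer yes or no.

Yes

Residual reachable from S: {S, junc, link, node, pipe, relay, tap, well}; t is not reachable.
Saturated cut: junc->t, relay->t with total capacity 3 = current flow value. Flow is maximum.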